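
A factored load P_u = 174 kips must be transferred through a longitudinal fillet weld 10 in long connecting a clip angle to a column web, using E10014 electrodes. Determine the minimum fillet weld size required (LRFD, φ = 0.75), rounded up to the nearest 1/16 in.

w = 9/16 in

E100XX → F_EXX = 100 ksi.
Total weld length L = 10 in.
Required throat t_e = P_u / (φ × 0.6 F_EXX × L) = 174 / (0.75 × 0.6 × 100 × 10) = 0.3867 in.
Required leg w = t_e / 0.707 = 0.5469 in → use 9/16 in.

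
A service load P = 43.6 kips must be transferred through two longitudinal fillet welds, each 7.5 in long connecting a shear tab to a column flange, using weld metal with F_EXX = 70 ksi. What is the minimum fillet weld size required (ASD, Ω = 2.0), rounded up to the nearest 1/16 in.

w = 1/4 in

Total weld length L = 15 in.
Required throat t_e = P × Ω / (0.6 F_EXX × L) = 43.6 × 2.0 / (0.6 × 70 × 15) = 0.1384 in.
Required leg w = t_e / 0.707 = 0.1958 in → use 1/4 in.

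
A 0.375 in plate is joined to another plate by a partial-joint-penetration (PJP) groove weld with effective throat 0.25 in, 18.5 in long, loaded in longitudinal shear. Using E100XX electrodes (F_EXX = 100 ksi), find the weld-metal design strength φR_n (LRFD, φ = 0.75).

φR_n ≈ 208 kips

Effective throat (given) t_e = 0.25 in.
A_we = 0.25 × 18.5 = 4.625 in².
F_nw = 0.6 F_EXX = 60 ksi.
φR_n = 0.75 × 60 × 4.625 = 208.1 kips.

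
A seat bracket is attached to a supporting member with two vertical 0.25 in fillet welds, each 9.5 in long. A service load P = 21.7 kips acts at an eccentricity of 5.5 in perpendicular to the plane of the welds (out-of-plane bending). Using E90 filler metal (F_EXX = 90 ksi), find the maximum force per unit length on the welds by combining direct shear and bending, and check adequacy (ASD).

f_max ≈ 4.13 kip/in; adequate

L_w = 2 × 9.5 = 19 in; section modulus (unit throat) S = 2 × L²/6 = 30.08 in².
Direct shear f_v = P/L_w = 21.7/19 = 1.142 kip/in.
Moment M = P × e = 21.7 × 5.5 = 119.35 kip·in; bending f_b = M/S = 3.967 kip/in.
f_max = √(f_v² + f_b²) = √(1.142² + 3.967²) = 4.128 kip/in.
r_n/Ω = (1/2.0) × 0.6 × 90 × (0.707 × 0.25) = 4.772 kip/in → adequate.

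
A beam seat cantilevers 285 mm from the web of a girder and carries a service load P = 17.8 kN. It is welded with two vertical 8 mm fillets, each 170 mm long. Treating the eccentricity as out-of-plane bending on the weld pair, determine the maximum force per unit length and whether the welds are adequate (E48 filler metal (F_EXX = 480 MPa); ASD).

f_max ≈ 529 N/mm; adequate

L_w = 2 × 170 = 340 mm; section modulus (unit throat) S = 2 × L²/6 = 9633 mm².
Direct shear f_v = P/L_w = 17.8×10³/340 = 52.35 N/mm.
Moment M = P × e = 17.8×10³ × 285 = 5073000 N·mm; bending f_b = M/S = 526.6 N/mm.
f_max = √(f_v² + f_b²) = √(52.35² + 526.6²) = 529.2 N/mm.
r_n/Ω = (1/2.0) × 0.6 × 480 × (0.707 × 8) = 814.5 N/mm → adequate.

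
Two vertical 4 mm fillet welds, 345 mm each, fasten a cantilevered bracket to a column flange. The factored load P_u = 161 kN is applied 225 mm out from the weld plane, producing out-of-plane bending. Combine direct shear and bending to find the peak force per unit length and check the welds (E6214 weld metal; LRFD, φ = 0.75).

f_max ≈ 942 N/mm; NOT adequate

E62XX → F_EXX = 620 MPa.
L_w = 2 × 345 = 690 mm; section modulus (unit throat) S = 2 × L²/6 = 39680 mm².
Direct shear f_v = P/L_w = 161×10³/690 = 233.3 N/mm.
Moment M = P × e = 161×10³ × 225 = 36225000 N·mm; bending f_b = M/S = 913 N/mm.
f_max = √(f_v² + f_b²) = √(233.3² + 913²) = 942.4 N/mm.
φr_n = 0.75 × 0.6 × 620 × (0.707 × 4) = 789 N/mm → NOT adequate.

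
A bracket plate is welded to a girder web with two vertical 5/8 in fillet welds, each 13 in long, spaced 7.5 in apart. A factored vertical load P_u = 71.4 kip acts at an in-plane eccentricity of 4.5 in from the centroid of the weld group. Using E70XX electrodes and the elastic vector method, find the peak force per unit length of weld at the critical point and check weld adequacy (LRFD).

E70XX → F_EXX = 70 ksi.
Total weld length L_w = 26 in. Treat welds as unit-width lines.
Polar moment about centroid: J = 2[d³/12 + d(b/2)²] = 2[13³/12 + 13×3.75²] = 731.8 in³.
Direct shear f_v = P/L_w = 71.4 / 26 = 2.746 kip/in (vertical).
Torsion M = P·e = 71.4 × 4.5 = 321.3 kip·in.
Critical point at (x, y) = (3.75, 6.5) from centroid. f_tx = M·y/J = 2.854 kip/in; f_ty = M·x/J = 1.646 kip/in.
Resultant f_max = √[f_tx² + (f_v + f_ty)²] = √[2.854² + (2.746 + 1.646)²] = 5.238 kip/in.
Capacity per unit length: φr_n = 0.75 × 0.6 × 70 × (0.707 × 0.625) = 13.92 kip/in.
5.238 ≤ 13.92 → adequate.

f_max ≈ 5.24 kip/in; adequate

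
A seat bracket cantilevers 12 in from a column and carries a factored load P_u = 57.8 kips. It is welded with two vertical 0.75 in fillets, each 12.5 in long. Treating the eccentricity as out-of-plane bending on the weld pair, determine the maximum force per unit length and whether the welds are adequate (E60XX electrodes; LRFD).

E60XX → F_EXX = 60 ksi.
L_w = 2 × 12.5 = 25 in; section modulus (unit throat) S = 2 × L²/6 = 52.08 in².
Direct shear f_v = P/L_w = 57.8/25 = 2.312 kip/in.
Moment M = P × e = 57.8 × 12 = 693.6 kip·in; bending f_b = M/S = 13.32 kip/in.
f_max = √(f_v² + f_b²) = √(2.312² + 13.32²) = 13.52 kip/in.
φr_n = 0.75 × 0.6 × 60 × (0.707 × 0.75) = 14.32 kip/in → adequate.

f_max ≈ 13.5 kip/in; adequate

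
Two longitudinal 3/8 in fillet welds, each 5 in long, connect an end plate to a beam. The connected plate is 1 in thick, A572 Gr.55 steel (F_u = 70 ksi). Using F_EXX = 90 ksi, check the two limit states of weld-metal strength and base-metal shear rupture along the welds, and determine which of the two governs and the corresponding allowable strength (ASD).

R_n/Ω ≈ 71.6 kip (weld metal governs)

t_e = 0.707 × 0.375 = 0.2651 in; L = 10 in.
Weld metal: R_n/Ω = (1/2.0) × 0.6 × 90 × 0.2651 × 10 = 71.58 kip.
Base metal (shear rupture): R_n/Ω = (1/2.0) × 0.6 × 70 × 1 × 10 = 210 kip.
Governing: weld metal.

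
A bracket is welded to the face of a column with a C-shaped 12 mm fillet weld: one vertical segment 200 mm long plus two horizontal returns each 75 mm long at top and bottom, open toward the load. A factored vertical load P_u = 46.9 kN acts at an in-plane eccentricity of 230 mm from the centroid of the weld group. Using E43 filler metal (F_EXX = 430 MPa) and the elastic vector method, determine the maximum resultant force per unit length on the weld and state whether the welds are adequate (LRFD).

f_max ≈ 610 N/mm; adequate

Total weld length L_w = 350 mm. Treat welds as unit-width lines.
Centroid: x̄ = 2×75×37.5 / 350 = 16.07 mm from the vertical weld.
Polar moment about centroid: J = I_x + I_y = [200³/12 + 2×75×100²] + [200×16.07² + 2(75³/12 + 75×21.43²)] = 2358000 mm³.
Direct shear f_v = P/L_w = 46.9×10³ / 350 = 134 N/mm (vertical).
Torsion M = P·e = 46.9×10³ × 230 = 10787000 N·mm.
Critical point at (x, y) = (58.93, 100) from centroid. f_tx = M·y/J = 457.6 N/mm; f_ty = M·x/J = 269.6 N/mm.
Resultant f_max = √[f_tx² + (f_v + f_ty)²] = √[457.6² + (134 + 269.6)²] = 610.1 N/mm.
Capacity per unit length: φr_n = 0.75 × 0.6 × 430 × (0.707 × 12) = 1642 N/mm.
610.1 ≤ 1642 → adequate.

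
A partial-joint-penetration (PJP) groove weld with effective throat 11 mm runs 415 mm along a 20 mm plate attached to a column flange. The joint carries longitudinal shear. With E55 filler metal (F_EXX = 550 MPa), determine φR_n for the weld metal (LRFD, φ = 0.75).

Effective throat (given) t_e = 11 mm.
A_we = 11 × 415 = 4565 mm².
F_nw = 0.6 F_EXX = 330 MPa.
φR_n = 0.75 × 330 × 4565 × 10⁻³ = 1130 kN.

φR_n ≈ 1130 kN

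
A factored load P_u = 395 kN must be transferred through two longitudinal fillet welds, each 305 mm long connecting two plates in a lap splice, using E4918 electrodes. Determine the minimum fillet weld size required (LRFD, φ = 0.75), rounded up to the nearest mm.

E49XX → F_EXX = 490 MPa.
Total weld length L = 610 mm.
Required throat t_e = P_u / (φ × 0.6 F_EXX × L) = 395 / (0.75 × 0.6 × 490 × 610 × 10⁻³) = 2.937 mm.
Required leg w = t_e / 0.707 = 4.154 mm → use 5 mm.

w = 5 mm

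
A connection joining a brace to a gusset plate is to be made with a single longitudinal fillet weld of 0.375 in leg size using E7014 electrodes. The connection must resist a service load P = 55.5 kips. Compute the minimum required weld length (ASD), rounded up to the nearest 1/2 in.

L = 10 in

E70XX → F_EXX = 70 ksi.
Throat t_e = 0.707 × 0.375 = 0.2651 in.
r_n/Ω = (0.6 × 70 × 0.2651) / 2.0 = 5.568 kip/in.
L_req = P / (r_n/Ω) = 55.5 / 5.568 = 9.968 in total.
Round up → use L = 10 in.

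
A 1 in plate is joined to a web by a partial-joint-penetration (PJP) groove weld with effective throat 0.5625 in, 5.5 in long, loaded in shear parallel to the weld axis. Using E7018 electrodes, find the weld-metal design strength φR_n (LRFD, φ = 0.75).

E70XX → F_EXX = 70 ksi.
Effective throat (given) t_e = 0.5625 in.
A_we = 0.5625 × 5.5 = 3.094 in².
F_nw = 0.6 F_EXX = 42 ksi.
φR_n = 0.75 × 42 × 3.094 = 97.45 kips.

φR_n ≈ 97.5 kips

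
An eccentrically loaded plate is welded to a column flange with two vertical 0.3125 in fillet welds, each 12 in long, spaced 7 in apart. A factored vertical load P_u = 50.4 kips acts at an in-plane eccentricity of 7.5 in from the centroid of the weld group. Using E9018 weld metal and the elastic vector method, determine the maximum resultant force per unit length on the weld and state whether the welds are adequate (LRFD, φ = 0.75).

f_max ≈ 5.86 kip/in; adequate

E90XX → F_EXX = 90 ksi.
Total weld length L_w = 24 in. Treat welds as unit-width lines.
Polar moment about centroid: J = 2[d³/12 + d(b/2)²] = 2[12³/12 + 12×3.5²] = 582 in³.
Direct shear f_v = P/L_w = 50.4 / 24 = 2.1 kip/in (vertical).
Torsion M = P·e = 50.4 × 7.5 = 378 kip·in.
Critical point at (x, y) = (3.5, 6) from centroid. f_tx = M·y/J = 3.897 kip/in; f_ty = M·x/J = 2.273 kip/in.
Resultant f_max = √[f_tx² + (f_v + f_ty)²] = √[3.897² + (2.1 + 2.273)²] = 5.858 kip/in.
Capacity per unit length: φr_n = 0.75 × 0.6 × 90 × (0.707 × 0.3125) = 8.948 kip/in.
5.858 ≤ 8.948 → adequate.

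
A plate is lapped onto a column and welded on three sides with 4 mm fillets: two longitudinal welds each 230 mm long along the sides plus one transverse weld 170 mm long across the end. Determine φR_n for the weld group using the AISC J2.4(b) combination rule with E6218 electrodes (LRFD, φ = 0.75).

φR_n ≈ 510 kN

E62XX → F_EXX = 620 MPa.
t_e = 0.707 × 4 = 2.828 mm.
R_nwl = 0.6 × 620 × 2.828 × 460 × 10⁻³ = 483.9 kN (longitudinal, 2 welds).
R_nwt = 0.6 × 620 × 2.828 × 170 × 10⁻³ = 178.8 kN (transverse, base value).
(i) R_nwl + R_nwt = 662.8 kN; (ii) 0.85 R_nwl + 1.5 R_nwt = 679.6 kN.
R_n = max = 679.6 kN [governs: (ii)]; φR_n = 509.7 kN.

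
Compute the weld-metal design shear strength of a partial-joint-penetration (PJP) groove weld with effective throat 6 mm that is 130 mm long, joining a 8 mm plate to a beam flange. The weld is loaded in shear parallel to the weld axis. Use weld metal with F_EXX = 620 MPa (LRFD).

φR_n ≈ 218 kN

Effective throat (given) t_e = 6 mm.
A_we = 6 × 130 = 780 mm².
F_nw = 0.6 F_EXX = 372 MPa.
φR_n = 0.75 × 372 × 780 × 10⁻³ = 217.6 kN.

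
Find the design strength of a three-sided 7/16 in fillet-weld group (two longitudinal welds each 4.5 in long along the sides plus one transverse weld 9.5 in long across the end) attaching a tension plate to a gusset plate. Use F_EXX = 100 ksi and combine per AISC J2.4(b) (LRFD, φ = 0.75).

φR_n ≈ 305 kip

t_e = 0.707 × 0.4375 = 0.3093 in.
R_nwl = 0.6 × 100 × 0.3093 × 9 = 167 kip (longitudinal, 2 welds).
R_nwt = 0.6 × 100 × 0.3093 × 9.5 = 176.3 kip (transverse, base value).
(i) R_nwl + R_nwt = 343.3 kip; (ii) 0.85 R_nwl + 1.5 R_nwt = 406.4 kip.
R_n = max = 406.4 kip [governs: (ii)]; φR_n = 304.8 kip.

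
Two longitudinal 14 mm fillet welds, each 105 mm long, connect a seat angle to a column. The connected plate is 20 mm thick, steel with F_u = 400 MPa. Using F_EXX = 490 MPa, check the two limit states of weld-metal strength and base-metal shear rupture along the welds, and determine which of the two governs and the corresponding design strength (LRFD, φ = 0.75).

t_e = 0.707 × 14 = 9.898 mm; L = 210 mm.
Weld metal: φR_n = 0.75 × 0.6 × 490 × 9.898 × 210 × 10⁻³ = 458.3 kN.
Base metal (shear rupture): φR_n = 0.75 × 0.6 × 400 × 20 × 210 × 10⁻³ = 756 kN.
Governing: weld metal.

φR_n ≈ 458 kN (weld metal governs)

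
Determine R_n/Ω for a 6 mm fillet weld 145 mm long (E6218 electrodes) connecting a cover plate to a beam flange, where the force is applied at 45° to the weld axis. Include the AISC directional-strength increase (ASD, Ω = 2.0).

E62XX → F_EXX = 620 MPa.
t_e = 0.707 × 6 = 4.242 mm; A_we = 4.242 × 145 = 615.1 mm².
Directional factor: 1.0 + 0.5 sin^1.5(45°) = 1.297.
F_nw = 0.6 × 620 × 1.297 = 482.6 MPa.
R_n/Ω = (482.6 × 615.1) / 2.0 × 10⁻³ = 148.4 kN.

R_n/Ω ≈ 148 kN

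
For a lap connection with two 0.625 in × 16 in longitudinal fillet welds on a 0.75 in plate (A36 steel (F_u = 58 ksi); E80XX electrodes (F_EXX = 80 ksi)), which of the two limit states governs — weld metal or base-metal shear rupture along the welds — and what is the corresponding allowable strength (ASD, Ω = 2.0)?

R_n/Ω ≈ 339 kip (weld metal governs)

t_e = 0.707 × 0.625 = 0.4419 in; L = 32 in.
Weld metal: R_n/Ω = (1/2.0) × 0.6 × 80 × 0.4419 × 32 = 339.4 kip.
Base metal (shear rupture): R_n/Ω = (1/2.0) × 0.6 × 58 × 0.75 × 32 = 417.6 kip.
Governing: weld metal.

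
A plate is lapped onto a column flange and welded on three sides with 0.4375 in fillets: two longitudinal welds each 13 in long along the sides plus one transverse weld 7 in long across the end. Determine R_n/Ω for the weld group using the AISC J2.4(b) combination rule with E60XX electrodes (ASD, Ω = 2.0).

E60XX → F_EXX = 60 ksi.
t_e = 0.707 × 0.4375 = 0.3093 in.
R_nwl = 0.6 × 60 × 0.3093 × 26 = 289.5 kips (longitudinal, 2 welds).
R_nwt = 0.6 × 60 × 0.3093 × 7 = 77.95 kips (transverse, base value).
(i) R_nwl + R_nwt = 367.5 kips; (ii) 0.85 R_nwl + 1.5 R_nwt = 363 kips.
R_n = max = 367.5 kips [governs: (i)]; R_n/Ω = 183.7 kips.

R_n/Ω ≈ 184 kips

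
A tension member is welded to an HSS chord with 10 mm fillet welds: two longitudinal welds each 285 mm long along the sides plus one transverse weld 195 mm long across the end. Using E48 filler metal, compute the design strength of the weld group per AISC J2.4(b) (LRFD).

E48XX → F_EXX = 480 MPa.
t_e = 0.707 × 10 = 7.07 mm.
R_nwl = 0.6 × 480 × 7.07 × 570 × 10⁻³ = 1161 kN (longitudinal, 2 welds).
R_nwt = 0.6 × 480 × 7.07 × 195 × 10⁻³ = 397.1 kN (transverse, base value).
(i) R_nwl + R_nwt = 1558 kN; (ii) 0.85 R_nwl + 1.5 R_nwt = 1582 kN.
R_n = max = 1582 kN [governs: (ii)]; φR_n = 1187 kN.

φR_n ≈ 1190 kN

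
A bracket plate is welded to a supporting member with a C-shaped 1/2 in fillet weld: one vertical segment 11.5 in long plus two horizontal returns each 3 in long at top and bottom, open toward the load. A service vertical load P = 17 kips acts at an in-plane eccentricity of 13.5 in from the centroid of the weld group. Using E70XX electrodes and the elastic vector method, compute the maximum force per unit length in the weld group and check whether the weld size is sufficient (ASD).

E70XX → F_EXX = 70 ksi.
Total weld length L_w = 17.5 in. Treat welds as unit-width lines.
Centroid: x̄ = 2×3×1.5 / 17.5 = 0.5143 in from the vertical weld.
Polar moment about centroid: J = I_x + I_y = [11.5³/12 + 2×3×5.75²] + [11.5×0.5143² + 2(3³/12 + 3×0.9857²)] = 338.5 in³.
Direct shear f_v = P/L_w = 17 / 17.5 = 0.9714 kip/in (vertical).
Torsion M = P·e = 17 × 13.5 = 229.5 kip·in.
Critical point at (x, y) = (2.486, 5.75) from centroid. f_tx = M·y/J = 3.899 kip/in; f_ty = M·x/J = 1.685 kip/in.
Resultant f_max = √[f_tx² + (f_v + f_ty)²] = √[3.899² + (0.9714 + 1.685)²] = 4.718 kip/in.
Capacity per unit length: r_n/Ω = (1/2.0) × 0.6 × 70 × (0.707 × 0.5) = 7.423 kip/in.
4.718 ≤ 7.423 → adequate.

f_max ≈ 4.72 kip/in; adequate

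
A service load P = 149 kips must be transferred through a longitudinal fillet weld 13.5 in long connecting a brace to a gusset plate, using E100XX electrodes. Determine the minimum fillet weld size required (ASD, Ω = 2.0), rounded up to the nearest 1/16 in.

E100XX → F_EXX = 100 ksi.
Total weld length L = 13.5 in.
Required throat t_e = P × Ω / (0.6 F_EXX × L) = 149 × 2.0 / (0.6 × 100 × 13.5) = 0.3679 in.
Required leg w = t_e / 0.707 = 0.5204 in → use 9/16 in.

w = 9/16 in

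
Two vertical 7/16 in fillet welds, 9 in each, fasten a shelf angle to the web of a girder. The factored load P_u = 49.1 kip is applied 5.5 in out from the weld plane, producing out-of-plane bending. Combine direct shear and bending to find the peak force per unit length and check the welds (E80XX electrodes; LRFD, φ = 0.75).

f_max ≈ 10.4 kip/in; adequate

E80XX → F_EXX = 80 ksi.
L_w = 2 × 9 = 18 in; section modulus (unit throat) S = 2 × L²/6 = 27 in².
Direct shear f_v = P/L_w = 49.1/18 = 2.728 kip/in.
Moment M = P × e = 49.1 × 5.5 = 270.05 kip·in; bending f_b = M/S = 10 kip/in.
f_max = √(f_v² + f_b²) = √(2.728² + 10²) = 10.37 kip/in.
φr_n = 0.75 × 0.6 × 80 × (0.707 × 0.4375) = 11.14 kip/in → adequate.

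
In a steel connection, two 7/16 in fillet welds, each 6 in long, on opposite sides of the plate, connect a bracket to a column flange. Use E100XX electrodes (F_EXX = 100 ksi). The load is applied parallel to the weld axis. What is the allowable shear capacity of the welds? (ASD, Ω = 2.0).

R_n/Ω ≈ 111 kip

Effective throat t_e = 0.707 × 0.4375 = 0.3093 in.
Total length L = 12 in; A_we = 0.3093 × 12 = 3.712 in².
F_nw = 0.6 F_EXX = 0.6 × 100 = 60 ksi.
R_n = 60 × 3.712 = 222.7 kip; R_n/Ω = 222.7/2.0 = 111.4 kip.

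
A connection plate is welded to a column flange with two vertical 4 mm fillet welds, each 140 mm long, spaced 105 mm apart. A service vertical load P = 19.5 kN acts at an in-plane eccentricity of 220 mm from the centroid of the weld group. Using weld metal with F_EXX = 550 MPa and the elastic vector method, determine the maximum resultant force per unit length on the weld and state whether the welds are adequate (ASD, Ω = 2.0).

Total weld length L_w = 280 mm. Treat welds as unit-width lines.
Polar moment about centroid: J = 2[d³/12 + d(b/2)²] = 2[140³/12 + 140×52.5²] = 1229000 mm³.
Direct shear f_v = P/L_w = 19.5×10³ / 280 = 69.64 N/mm (vertical).
Torsion M = P·e = 19.5×10³ × 220 = 4290000 N·mm.
Critical point at (x, y) = (52.5, 70) from centroid. f_tx = M·y/J = 244.3 N/mm; f_ty = M·x/J = 183.2 N/mm.
Resultant f_max = √[f_tx² + (f_v + f_ty)²] = √[244.3² + (69.64 + 183.2)²] = 351.6 N/mm.
Capacity per unit length: r_n/Ω = (1/2.0) × 0.6 × 550 × (0.707 × 4) = 466.6 N/mm.
351.6 ≤ 466.6 → adequate.

f_max ≈ 352 N/mm; adequate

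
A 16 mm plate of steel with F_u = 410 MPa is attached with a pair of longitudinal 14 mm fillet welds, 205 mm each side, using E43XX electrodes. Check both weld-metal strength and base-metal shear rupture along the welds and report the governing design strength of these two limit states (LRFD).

φR_n ≈ 785 kN (weld metal governs)

E43XX → F_EXX = 430 MPa.
t_e = 0.707 × 14 = 9.898 mm; L = 410 mm.
Weld metal: φR_n = 0.75 × 0.6 × 430 × 9.898 × 410 × 10⁻³ = 785.3 kN.
Base metal (shear rupture): φR_n = 0.75 × 0.6 × 410 × 16 × 410 × 10⁻³ = 1210 kN.
Governing: weld metal.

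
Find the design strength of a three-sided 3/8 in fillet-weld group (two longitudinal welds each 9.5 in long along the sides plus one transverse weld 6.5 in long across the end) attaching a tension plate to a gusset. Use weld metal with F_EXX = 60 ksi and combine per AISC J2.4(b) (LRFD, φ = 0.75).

φR_n ≈ 185 kips

t_e = 0.707 × 0.375 = 0.2651 in.
R_nwl = 0.6 × 60 × 0.2651 × 19 = 181.3 kips (longitudinal, 2 welds).
R_nwt = 0.6 × 60 × 0.2651 × 6.5 = 62.04 kips (transverse, base value).
(i) R_nwl + R_nwt = 243.4 kips; (ii) 0.85 R_nwl + 1.5 R_nwt = 247.2 kips.
R_n = max = 247.2 kips [governs: (ii)]; φR_n = 185.4 kips.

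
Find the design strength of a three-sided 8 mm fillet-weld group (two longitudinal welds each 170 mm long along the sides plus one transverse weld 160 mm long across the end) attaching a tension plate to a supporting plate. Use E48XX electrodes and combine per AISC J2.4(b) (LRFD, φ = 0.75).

φR_n ≈ 646 kN

E48XX → F_EXX = 480 MPa.
t_e = 0.707 × 8 = 5.656 mm.
R_nwl = 0.6 × 480 × 5.656 × 340 × 10⁻³ = 553.8 kN (longitudinal, 2 welds).
R_nwt = 0.6 × 480 × 5.656 × 160 × 10⁻³ = 260.6 kN (transverse, base value).
(i) R_nwl + R_nwt = 814.5 kN; (ii) 0.85 R_nwl + 1.5 R_nwt = 861.7 kN.
R_n = max = 861.7 kN [governs: (ii)]; φR_n = 646.3 kN.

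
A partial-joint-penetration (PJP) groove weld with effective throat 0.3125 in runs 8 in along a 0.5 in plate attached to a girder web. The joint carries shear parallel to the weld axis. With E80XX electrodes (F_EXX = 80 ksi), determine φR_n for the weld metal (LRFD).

φR_n ≈ 90 kips

Effective throat (given) t_e = 0.3125 in.
A_we = 0.3125 × 8 = 2.5 in².
F_nw = 0.6 F_EXX = 48 ksi.
φR_n = 0.75 × 48 × 2.5 = 90 kips.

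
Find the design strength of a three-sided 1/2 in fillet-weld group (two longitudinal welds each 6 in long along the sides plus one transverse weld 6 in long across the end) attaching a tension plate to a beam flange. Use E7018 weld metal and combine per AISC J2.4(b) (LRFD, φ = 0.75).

E70XX → F_EXX = 70 ksi.
t_e = 0.707 × 0.5 = 0.3535 in.
R_nwl = 0.6 × 70 × 0.3535 × 12 = 178.2 kip (longitudinal, 2 welds).
R_nwt = 0.6 × 70 × 0.3535 × 6 = 89.08 kip (transverse, base value).
(i) R_nwl + R_nwt = 267.2 kip; (ii) 0.85 R_nwl + 1.5 R_nwt = 285.1 kip.
R_n = max = 285.1 kip [governs: (ii)]; φR_n = 213.8 kip.

φR_n ≈ 214 kip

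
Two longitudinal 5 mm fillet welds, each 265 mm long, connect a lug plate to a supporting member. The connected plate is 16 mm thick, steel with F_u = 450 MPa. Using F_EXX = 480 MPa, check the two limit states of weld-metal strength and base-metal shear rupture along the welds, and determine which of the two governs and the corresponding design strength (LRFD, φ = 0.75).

t_e = 0.707 × 5 = 3.535 mm; L = 530 mm.
Weld metal: φR_n = 0.75 × 0.6 × 480 × 3.535 × 530 × 10⁻³ = 404.7 kN.
Base metal (shear rupture): φR_n = 0.75 × 0.6 × 450 × 16 × 530 × 10⁻³ = 1717 kN.
Governing: weld metal.

φR_n ≈ 405 kN (weld metal governs)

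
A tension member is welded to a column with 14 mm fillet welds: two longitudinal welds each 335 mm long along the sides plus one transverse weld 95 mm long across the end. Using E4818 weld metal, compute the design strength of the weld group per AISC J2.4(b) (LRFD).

E48XX → F_EXX = 480 MPa.
t_e = 0.707 × 14 = 9.898 mm.
R_nwl = 0.6 × 480 × 9.898 × 670 × 10⁻³ = 1910 kN (longitudinal, 2 welds).
R_nwt = 0.6 × 480 × 9.898 × 95 × 10⁻³ = 270.8 kN (transverse, base value).
(i) R_nwl + R_nwt = 2181 kN; (ii) 0.85 R_nwl + 1.5 R_nwt = 2030 kN.
R_n = max = 2181 kN [governs: (i)]; φR_n = 1636 kN.

φR_n ≈ 1640 kN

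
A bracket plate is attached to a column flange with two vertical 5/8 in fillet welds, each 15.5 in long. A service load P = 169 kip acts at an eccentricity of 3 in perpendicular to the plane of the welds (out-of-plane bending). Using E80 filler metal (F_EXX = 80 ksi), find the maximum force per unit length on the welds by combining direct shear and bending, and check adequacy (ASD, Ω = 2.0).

L_w = 2 × 15.5 = 31 in; section modulus (unit throat) S = 2 × L²/6 = 80.08 in².
Direct shear f_v = P/L_w = 169/31 = 5.452 kip/in.
Moment M = P × e = 169 × 3 = 507 kip·in; bending f_b = M/S = 6.331 kip/in.
f_max = √(f_v² + f_b²) = √(5.452² + 6.331²) = 8.355 kip/in.
r_n/Ω = (1/2.0) × 0.6 × 80 × (0.707 × 0.625) = 10.6 kip/in → adequate.

f_max ≈ 8.35 kip/in; adequate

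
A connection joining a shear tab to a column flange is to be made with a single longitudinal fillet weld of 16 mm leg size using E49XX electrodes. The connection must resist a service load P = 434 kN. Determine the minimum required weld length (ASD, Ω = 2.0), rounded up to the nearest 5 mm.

L = 265 mm

E49XX → F_EXX = 490 MPa.
Throat t_e = 0.707 × 16 = 11.31 mm.
r_n/Ω = (0.6 × 490 × 11.31) / 2.0 = 1663 N/mm = 1.663 kN/mm.
L_req = P / (r_n/Ω) = 434 / 1.663 = 261 mm total.
Round up → use L = 265 mm.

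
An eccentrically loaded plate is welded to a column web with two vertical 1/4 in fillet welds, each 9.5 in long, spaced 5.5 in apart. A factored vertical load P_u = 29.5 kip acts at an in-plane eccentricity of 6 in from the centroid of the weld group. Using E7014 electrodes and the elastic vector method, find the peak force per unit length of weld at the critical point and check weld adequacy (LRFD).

E70XX → F_EXX = 70 ksi.
Total weld length L_w = 19 in. Treat welds as unit-width lines.
Polar moment about centroid: J = 2[d³/12 + d(b/2)²] = 2[9.5³/12 + 9.5×2.75²] = 286.6 in³.
Direct shear f_v = P/L_w = 29.5 / 19 = 1.553 kip/in (vertical).
Torsion M = P·e = 29.5 × 6 = 177 kip·in.
Critical point at (x, y) = (2.75, 4.75) from centroid. f_tx = M·y/J = 2.934 kip/in; f_ty = M·x/J = 1.698 kip/in.
Resultant f_max = √[f_tx² + (f_v + f_ty)²] = √[2.934² + (1.553 + 1.698)²] = 4.379 kip/in.
Capacity per unit length: φr_n = 0.75 × 0.6 × 70 × (0.707 × 0.25) = 5.568 kip/in.
4.379 ≤ 5.568 → adequate.

f_max ≈ 4.38 kip/in; adequate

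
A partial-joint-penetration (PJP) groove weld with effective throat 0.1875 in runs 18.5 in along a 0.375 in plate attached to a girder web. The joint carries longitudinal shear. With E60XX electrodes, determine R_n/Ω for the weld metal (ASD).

E60XX → F_EXX = 60 ksi.
Effective throat (given) t_e = 0.1875 in.
A_we = 0.1875 × 18.5 = 3.469 in².
F_nw = 0.6 F_EXX = 36 ksi.
R_n/Ω = (36 × 3.469) / 2.0 = 62.44 kip.

R_n/Ω ≈ 62.4 kip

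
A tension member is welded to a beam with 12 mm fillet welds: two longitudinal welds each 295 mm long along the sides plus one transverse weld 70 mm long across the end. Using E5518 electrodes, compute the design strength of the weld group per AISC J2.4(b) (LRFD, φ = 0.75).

E55XX → F_EXX = 550 MPa.
t_e = 0.707 × 12 = 8.484 mm.
R_nwl = 0.6 × 550 × 8.484 × 590 × 10⁻³ = 1652 kN (longitudinal, 2 welds).
R_nwt = 0.6 × 550 × 8.484 × 70 × 10⁻³ = 196 kN (transverse, base value).
(i) R_nwl + R_nwt = 1848 kN; (ii) 0.85 R_nwl + 1.5 R_nwt = 1698 kN.
R_n = max = 1848 kN [governs: (i)]; φR_n = 1386 kN.

φR_n ≈ 1390 kN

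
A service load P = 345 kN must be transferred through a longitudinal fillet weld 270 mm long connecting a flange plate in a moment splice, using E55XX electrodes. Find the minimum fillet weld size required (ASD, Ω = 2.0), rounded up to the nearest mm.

w = 11 mm

E55XX → F_EXX = 550 MPa.
Total weld length L = 270 mm.
Required throat t_e = P × Ω / (0.6 F_EXX × L) = 345 × 2.0 / (0.6 × 550 × 270 × 10⁻³) = 7.744 mm.
Required leg w = t_e / 0.707 = 10.95 mm → use 11 mm.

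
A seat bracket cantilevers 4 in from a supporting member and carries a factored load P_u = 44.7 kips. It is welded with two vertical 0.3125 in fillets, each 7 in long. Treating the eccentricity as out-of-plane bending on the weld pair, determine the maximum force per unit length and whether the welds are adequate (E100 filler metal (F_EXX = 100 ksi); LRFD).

L_w = 2 × 7 = 14 in; section modulus (unit throat) S = 2 × L²/6 = 16.33 in².
Direct shear f_v = P/L_w = 44.7/14 = 3.193 kip/in.
Moment M = P × e = 44.7 × 4 = 178.8 kip·in; bending f_b = M/S = 10.95 kip/in.
f_max = √(f_v² + f_b²) = √(3.193² + 10.95²) = 11.4 kip/in.
φr_n = 0.75 × 0.6 × 100 × (0.707 × 0.3125) = 9.942 kip/in → NOT adequate.

f_max ≈ 11.4 kip/in; NOT adequate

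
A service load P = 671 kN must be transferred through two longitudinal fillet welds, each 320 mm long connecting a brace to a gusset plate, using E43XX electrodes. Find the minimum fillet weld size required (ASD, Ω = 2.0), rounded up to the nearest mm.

E43XX → F_EXX = 430 MPa.
Total weld length L = 640 mm.
Required throat t_e = P × Ω / (0.6 F_EXX × L) = 671 × 2.0 / (0.6 × 430 × 640 × 10⁻³) = 8.127 mm.
Required leg w = t_e / 0.707 = 11.5 mm → use 12 mm.

w = 12 mm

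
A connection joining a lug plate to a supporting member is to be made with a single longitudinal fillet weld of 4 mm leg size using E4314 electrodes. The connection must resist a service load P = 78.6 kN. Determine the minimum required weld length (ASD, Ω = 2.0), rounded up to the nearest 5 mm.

L = 220 mm

E43XX → F_EXX = 430 MPa.
Throat t_e = 0.707 × 4 = 2.828 mm.
r_n/Ω = (0.6 × 430 × 2.828) / 2.0 = 364.8 N/mm = 0.3648 kN/mm.
L_req = P / (r_n/Ω) = 78.6 / 0.3648 = 215.5 mm total.
Round up → use L = 220 mm.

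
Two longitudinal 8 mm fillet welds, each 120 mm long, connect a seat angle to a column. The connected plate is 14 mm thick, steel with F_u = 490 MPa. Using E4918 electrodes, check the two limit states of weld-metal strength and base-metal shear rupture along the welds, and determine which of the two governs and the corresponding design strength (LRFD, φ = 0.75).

φR_n ≈ 299 kN (weld metal governs)

E49XX → F_EXX = 490 MPa.
t_e = 0.707 × 8 = 5.656 mm; L = 240 mm.
Weld metal: φR_n = 0.75 × 0.6 × 490 × 5.656 × 240 × 10⁻³ = 299.3 kN.
Base metal (shear rupture): φR_n = 0.75 × 0.6 × 490 × 14 × 240 × 10⁻³ = 740.9 kN.
Governing: weld metal.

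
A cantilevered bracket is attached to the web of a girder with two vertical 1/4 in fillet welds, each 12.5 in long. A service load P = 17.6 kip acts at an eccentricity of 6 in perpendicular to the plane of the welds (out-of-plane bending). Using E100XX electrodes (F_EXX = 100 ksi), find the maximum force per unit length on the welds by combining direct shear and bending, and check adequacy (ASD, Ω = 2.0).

f_max ≈ 2.15 kip/in; adequate

L_w = 2 × 12.5 = 25 in; section modulus (unit throat) S = 2 × L²/6 = 52.08 in².
Direct shear f_v = P/L_w = 17.6/25 = 0.704 kip/in.
Moment M = P × e = 17.6 × 6 = 105.6 kip·in; bending f_b = M/S = 2.028 kip/in.
f_max = √(f_v² + f_b²) = √(0.704² + 2.028²) = 2.146 kip/in.
r_n/Ω = (1/2.0) × 0.6 × 100 × (0.707 × 0.25) = 5.302 kip/in → adequate.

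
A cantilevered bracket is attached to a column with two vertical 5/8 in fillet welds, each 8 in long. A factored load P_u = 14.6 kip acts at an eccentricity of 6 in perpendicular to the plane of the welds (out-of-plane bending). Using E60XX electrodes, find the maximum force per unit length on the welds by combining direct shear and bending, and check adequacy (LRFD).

E60XX → F_EXX = 60 ksi.
L_w = 2 × 8 = 16 in; section modulus (unit throat) S = 2 × L²/6 = 21.33 in².
Direct shear f_v = P/L_w = 14.6/16 = 0.9125 kip/in.
Moment M = P × e = 14.6 × 6 = 87.6 kip·in; bending f_b = M/S = 4.106 kip/in.
f_max = √(f_v² + f_b²) = √(0.9125² + 4.106²) = 4.206 kip/in.
φr_n = 0.75 × 0.6 × 60 × (0.707 × 0.625) = 11.93 kip/in → adequate.

f_max ≈ 4.21 kip/in; adequate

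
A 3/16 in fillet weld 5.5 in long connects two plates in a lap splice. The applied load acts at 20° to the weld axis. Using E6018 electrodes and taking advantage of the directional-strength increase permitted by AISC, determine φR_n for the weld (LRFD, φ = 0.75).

E60XX → F_EXX = 60 ksi.
t_e = 0.707 × 0.1875 = 0.1326 in; A_we = 0.1326 × 5.5 = 0.7291 in².
Directional factor: 1.0 + 0.5 sin^1.5(20°) = 1.1.
F_nw = 0.6 × 60 × 1.1 = 39.6 ksi.
φR_n = 0.75 × 39.6 × 0.7291 = 21.65 kips.

φR_n ≈ 21.7 kips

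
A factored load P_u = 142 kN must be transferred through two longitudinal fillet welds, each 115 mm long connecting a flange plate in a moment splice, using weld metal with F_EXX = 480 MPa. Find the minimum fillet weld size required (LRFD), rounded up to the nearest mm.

Total weld length L = 230 mm.
Required throat t_e = P_u / (φ × 0.6 F_EXX × L) = 142 / (0.75 × 0.6 × 480 × 230 × 10⁻³) = 2.858 mm.
Required leg w = t_e / 0.707 = 4.043 mm → use 5 mm.

w = 5 mm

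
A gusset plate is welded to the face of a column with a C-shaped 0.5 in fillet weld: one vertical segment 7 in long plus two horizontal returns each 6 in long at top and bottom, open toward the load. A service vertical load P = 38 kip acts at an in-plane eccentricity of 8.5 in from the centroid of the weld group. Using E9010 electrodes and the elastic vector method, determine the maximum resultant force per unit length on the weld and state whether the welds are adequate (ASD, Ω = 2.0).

f_max ≈ 8.55 kip/in; adequate

E90XX → F_EXX = 90 ksi.
Total weld length L_w = 19 in. Treat welds as unit-width lines.
Centroid: x̄ = 2×6×3 / 19 = 1.895 in from the vertical weld.
Polar moment about centroid: J = I_x + I_y = [7³/12 + 2×6×3.5²] + [7×1.895² + 2(6³/12 + 6×1.105²)] = 251.4 in³.
Direct shear f_v = P/L_w = 38 / 19 = 2 kip/in (vertical).
Torsion M = P·e = 38 × 8.5 = 323 kip·in.
Critical point at (x, y) = (4.105, 3.5) from centroid. f_tx = M·y/J = 4.497 kip/in; f_ty = M·x/J = 5.275 kip/in.
Resultant f_max = √[f_tx² + (f_v + f_ty)²] = √[4.497² + (2 + 5.275)²] = 8.553 kip/in.
Capacity per unit length: r_n/Ω = (1/2.0) × 0.6 × 90 × (0.707 × 0.5) = 9.544 kip/in.
8.553 ≤ 9.544 → adequate.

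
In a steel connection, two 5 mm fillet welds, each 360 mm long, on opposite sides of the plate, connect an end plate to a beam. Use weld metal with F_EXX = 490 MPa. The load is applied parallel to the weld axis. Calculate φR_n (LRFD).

Effective throat t_e = 0.707 × 5 = 3.535 mm.
Total length L = 720 mm; A_we = 3.535 × 720 = 2545 mm².
F_nw = 0.6 F_EXX = 0.6 × 490 = 294 MPa.
φR_n = 0.75 × 294 × 2545 × 10⁻³ = 561.2 kN.

φR_n ≈ 561 kN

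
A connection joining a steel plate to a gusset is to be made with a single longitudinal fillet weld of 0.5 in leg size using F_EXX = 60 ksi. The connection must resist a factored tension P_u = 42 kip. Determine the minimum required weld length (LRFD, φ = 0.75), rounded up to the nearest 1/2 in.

Throat t_e = 0.707 × 0.5 = 0.3535 in.
φr_n = 0.75 × 0.6 × 60 × 0.3535 = 9.544 kip/in.
L_req = P_u / φr_n = 42 / 9.544 = 4.4 in total.
Round up → use L = 4.5 in.

L = 4.5 in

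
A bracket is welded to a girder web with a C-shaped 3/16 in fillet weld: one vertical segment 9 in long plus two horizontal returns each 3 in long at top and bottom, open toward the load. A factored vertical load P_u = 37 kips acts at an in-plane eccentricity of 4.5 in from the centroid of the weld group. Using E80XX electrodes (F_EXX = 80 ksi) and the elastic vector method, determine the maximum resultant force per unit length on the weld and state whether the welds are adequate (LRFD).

f_max ≈ 5.93 kip/in; NOT adequate

Total weld length L_w = 15 in. Treat welds as unit-width lines.
Centroid: x̄ = 2×3×1.5 / 15 = 0.6 in from the vertical weld.
Polar moment about centroid: J = I_x + I_y = [9³/12 + 2×3×4.5²] + [9×0.6² + 2(3³/12 + 3×0.9²)] = 194.8 in³.
Direct shear f_v = P/L_w = 37 / 15 = 2.467 kip/in (vertical).
Torsion M = P·e = 37 × 4.5 = 166.5 kip·in.
Critical point at (x, y) = (2.4, 4.5) from centroid. f_tx = M·y/J = 3.845 kip/in; f_ty = M·x/J = 2.051 kip/in.
Resultant f_max = √[f_tx² + (f_v + f_ty)²] = √[3.845² + (2.467 + 2.051)²] = 5.932 kip/in.
Capacity per unit length: φr_n = 0.75 × 0.6 × 80 × (0.707 × 0.1875) = 4.772 kip/in.
5.932 > 4.772 → NOT adequate.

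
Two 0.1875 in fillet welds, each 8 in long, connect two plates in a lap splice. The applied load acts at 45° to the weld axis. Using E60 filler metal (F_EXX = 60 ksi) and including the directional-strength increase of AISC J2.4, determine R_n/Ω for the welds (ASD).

R_n/Ω ≈ 49.5 kip

t_e = 0.707 × 0.1875 = 0.1326 in; A_we = 0.1326 × 16 = 2.121 in².
Directional factor: 1.0 + 0.5 sin^1.5(45°) = 1.297.
F_nw = 0.6 × 60 × 1.297 = 46.7 ksi.
R_n/Ω = (46.7 × 2.121) / 2.0 = 49.53 kip.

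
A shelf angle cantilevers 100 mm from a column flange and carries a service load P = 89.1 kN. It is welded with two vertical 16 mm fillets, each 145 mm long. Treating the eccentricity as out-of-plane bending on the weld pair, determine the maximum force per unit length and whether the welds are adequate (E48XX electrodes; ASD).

E48XX → F_EXX = 480 MPa.
L_w = 2 × 145 = 290 mm; section modulus (unit throat) S = 2 × L²/6 = 7008 mm².
Direct shear f_v = P/L_w = 89.1×10³/290 = 307.2 N/mm.
Moment M = P × e = 89.1×10³ × 100 = 8910000 N·mm; bending f_b = M/S = 1271 N/mm.
f_max = √(f_v² + f_b²) = √(307.2² + 1271²) = 1308 N/mm.
r_n/Ω = (1/2.0) × 0.6 × 480 × (0.707 × 16) = 1629 N/mm → adequate.

f_max ≈ 1310 N/mm; adequate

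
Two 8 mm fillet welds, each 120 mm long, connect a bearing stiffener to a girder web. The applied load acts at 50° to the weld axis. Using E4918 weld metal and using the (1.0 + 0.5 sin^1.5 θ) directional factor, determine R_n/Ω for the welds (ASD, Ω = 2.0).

E49XX → F_EXX = 490 MPa.
t_e = 0.707 × 8 = 5.656 mm; A_we = 5.656 × 240 = 1357 mm².
Directional factor: 1.0 + 0.5 sin^1.5(50°) = 1.335.
F_nw = 0.6 × 490 × 1.335 = 392.6 MPa.
R_n/Ω = (392.6 × 1357) / 2.0 × 10⁻³ = 266.4 kN.

R_n/Ω ≈ 266 kN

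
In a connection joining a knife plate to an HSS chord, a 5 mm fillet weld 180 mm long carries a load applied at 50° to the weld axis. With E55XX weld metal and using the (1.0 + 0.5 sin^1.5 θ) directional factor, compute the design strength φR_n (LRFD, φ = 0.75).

φR_n ≈ 210 kN

E55XX → F_EXX = 550 MPa.
t_e = 0.707 × 5 = 3.535 mm; A_we = 3.535 × 180 = 636.3 mm².
Directional factor: 1.0 + 0.5 sin^1.5(50°) = 1.335.
F_nw = 0.6 × 550 × 1.335 = 440.6 MPa.
φR_n = 0.75 × 440.6 × 636.3 × 10⁻³ = 210.3 kN.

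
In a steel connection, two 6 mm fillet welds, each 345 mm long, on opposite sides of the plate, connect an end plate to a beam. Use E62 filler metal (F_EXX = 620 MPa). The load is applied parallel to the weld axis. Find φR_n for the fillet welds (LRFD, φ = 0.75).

φR_n ≈ 817 kN

Effective throat t_e = 0.707 × 6 = 4.242 mm.
Total length L = 690 mm; A_we = 4.242 × 690 = 2927 mm².
F_nw = 0.6 F_EXX = 0.6 × 620 = 372 MPa.
φR_n = 0.75 × 372 × 2927 × 10⁻³ = 816.6 kN.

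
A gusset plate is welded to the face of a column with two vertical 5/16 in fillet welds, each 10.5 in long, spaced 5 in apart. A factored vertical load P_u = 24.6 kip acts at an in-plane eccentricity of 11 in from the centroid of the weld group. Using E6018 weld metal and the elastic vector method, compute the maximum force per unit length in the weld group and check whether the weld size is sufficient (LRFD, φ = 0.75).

E60XX → F_EXX = 60 ksi.
Total weld length L_w = 21 in. Treat welds as unit-width lines.
Polar moment about centroid: J = 2[d³/12 + d(b/2)²] = 2[10.5³/12 + 10.5×2.5²] = 324.2 in³.
Direct shear f_v = P/L_w = 24.6 / 21 = 1.171 kip/in (vertical).
Torsion M = P·e = 24.6 × 11 = 270.6 kip·in.
Critical point at (x, y) = (2.5, 5.25) from centroid. f_tx = M·y/J = 4.382 kip/in; f_ty = M·x/J = 2.087 kip/in.
Resultant f_max = √[f_tx² + (f_v + f_ty)²] = √[4.382² + (1.171 + 2.087)²] = 5.461 kip/in.
Capacity per unit length: φr_n = 0.75 × 0.6 × 60 × (0.707 × 0.3125) = 5.965 kip/in.
5.461 ≤ 5.965 → adequate.

f_max ≈ 5.46 kip/in; adequate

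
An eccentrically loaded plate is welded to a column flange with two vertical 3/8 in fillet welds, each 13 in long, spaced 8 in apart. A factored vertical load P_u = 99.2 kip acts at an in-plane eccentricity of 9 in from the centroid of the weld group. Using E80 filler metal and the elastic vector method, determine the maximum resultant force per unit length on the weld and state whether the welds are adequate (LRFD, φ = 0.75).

f_max ≈ 11.2 kip/in; NOT adequate

E80XX → F_EXX = 80 ksi.
Total weld length L_w = 26 in. Treat welds as unit-width lines.
Polar moment about centroid: J = 2[d³/12 + d(b/2)²] = 2[13³/12 + 13×4²] = 782.2 in³.
Direct shear f_v = P/L_w = 99.2 / 26 = 3.815 kip/in (vertical).
Torsion M = P·e = 99.2 × 9 = 892.8 kip·in.
Critical point at (x, y) = (4, 6.5) from centroid. f_tx = M·y/J = 7.419 kip/in; f_ty = M·x/J = 4.566 kip/in.
Resultant f_max = √[f_tx² + (f_v + f_ty)²] = √[7.419² + (3.815 + 4.566)²] = 11.19 kip/in.
Capacity per unit length: φr_n = 0.75 × 0.6 × 80 × (0.707 × 0.375) = 9.544 kip/in.
11.19 > 9.544 → NOT adequate.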